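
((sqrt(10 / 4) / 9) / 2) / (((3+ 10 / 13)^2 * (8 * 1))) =169 * sqrt(10) / 691488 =0.00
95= 95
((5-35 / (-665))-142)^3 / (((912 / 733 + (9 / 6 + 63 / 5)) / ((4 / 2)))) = -258259227109280 / 771452307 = -334770.18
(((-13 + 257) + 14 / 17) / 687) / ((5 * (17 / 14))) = 58268 / 992715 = 0.06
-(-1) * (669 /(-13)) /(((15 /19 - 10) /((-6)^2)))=201.14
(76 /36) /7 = 19 /63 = 0.30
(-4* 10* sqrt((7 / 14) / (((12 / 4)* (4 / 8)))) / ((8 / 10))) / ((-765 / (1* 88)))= 880* sqrt(3) / 459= 3.32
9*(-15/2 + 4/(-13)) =-1827/26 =-70.27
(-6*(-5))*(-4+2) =-60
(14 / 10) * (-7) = -49 / 5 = -9.80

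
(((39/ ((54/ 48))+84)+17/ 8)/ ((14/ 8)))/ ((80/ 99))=95667/ 1120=85.42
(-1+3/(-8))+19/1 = 141/8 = 17.62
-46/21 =-2.19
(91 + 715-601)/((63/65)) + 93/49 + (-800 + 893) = 135125/441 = 306.41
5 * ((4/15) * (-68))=-272/3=-90.67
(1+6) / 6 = 7 / 6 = 1.17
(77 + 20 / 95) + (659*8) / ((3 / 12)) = 402139 / 19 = 21165.21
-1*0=0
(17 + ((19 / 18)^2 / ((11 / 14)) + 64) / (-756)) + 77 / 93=740934287 / 41762952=17.74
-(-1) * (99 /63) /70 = 11 /490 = 0.02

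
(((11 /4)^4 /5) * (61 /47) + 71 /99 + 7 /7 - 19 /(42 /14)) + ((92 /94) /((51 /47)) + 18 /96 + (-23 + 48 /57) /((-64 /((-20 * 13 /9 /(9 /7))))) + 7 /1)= 182477470333 /17313626880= 10.54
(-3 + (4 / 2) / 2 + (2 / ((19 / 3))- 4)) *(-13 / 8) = 9.24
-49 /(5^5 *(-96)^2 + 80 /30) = -147 /86400008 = -0.00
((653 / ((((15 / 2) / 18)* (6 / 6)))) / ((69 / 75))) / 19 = 39180 / 437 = 89.66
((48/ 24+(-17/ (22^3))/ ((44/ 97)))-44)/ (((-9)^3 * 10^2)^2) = -19679153/ 2489864857920000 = -0.00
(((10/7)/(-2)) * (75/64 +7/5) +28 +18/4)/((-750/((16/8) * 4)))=-4579/14000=-0.33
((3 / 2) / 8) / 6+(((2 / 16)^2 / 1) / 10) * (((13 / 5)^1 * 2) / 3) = 163 / 4800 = 0.03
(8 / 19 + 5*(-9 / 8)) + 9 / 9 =-639 / 152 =-4.20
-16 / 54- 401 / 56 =-11275 / 1512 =-7.46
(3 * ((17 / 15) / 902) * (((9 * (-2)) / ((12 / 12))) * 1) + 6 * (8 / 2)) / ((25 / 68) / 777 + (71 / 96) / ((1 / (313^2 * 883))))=7603734432 / 20327393966890835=0.00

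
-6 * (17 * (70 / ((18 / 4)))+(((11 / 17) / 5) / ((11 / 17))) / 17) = -404618 / 255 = -1586.74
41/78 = 0.53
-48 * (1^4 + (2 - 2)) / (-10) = 24 / 5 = 4.80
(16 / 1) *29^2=13456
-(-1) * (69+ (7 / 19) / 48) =62935 / 912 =69.01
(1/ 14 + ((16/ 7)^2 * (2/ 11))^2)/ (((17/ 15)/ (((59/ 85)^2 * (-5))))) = -5908555413/ 2854659346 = -2.07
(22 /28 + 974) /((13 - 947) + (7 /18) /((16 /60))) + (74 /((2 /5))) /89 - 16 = -208685409 /13943363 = -14.97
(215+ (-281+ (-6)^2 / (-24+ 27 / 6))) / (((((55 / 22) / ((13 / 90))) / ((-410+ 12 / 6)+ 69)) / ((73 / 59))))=2425206 / 1475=1644.21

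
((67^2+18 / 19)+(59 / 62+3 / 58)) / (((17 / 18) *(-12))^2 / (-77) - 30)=-53159980797 / 374859626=-141.81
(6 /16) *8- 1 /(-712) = 2137 /712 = 3.00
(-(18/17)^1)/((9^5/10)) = -20/111537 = -0.00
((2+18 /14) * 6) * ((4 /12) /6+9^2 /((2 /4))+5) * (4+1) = 345805 /21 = 16466.90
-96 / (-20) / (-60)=-2 / 25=-0.08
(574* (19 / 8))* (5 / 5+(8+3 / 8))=408975 / 32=12780.47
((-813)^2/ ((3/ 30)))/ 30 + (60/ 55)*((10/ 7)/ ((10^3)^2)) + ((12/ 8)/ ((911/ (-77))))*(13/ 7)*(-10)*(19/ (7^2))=2704635766819131/ 12275725000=220323.91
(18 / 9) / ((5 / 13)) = 26 / 5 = 5.20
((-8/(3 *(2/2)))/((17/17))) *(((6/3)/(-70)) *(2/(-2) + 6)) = 8/21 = 0.38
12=12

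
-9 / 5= -1.80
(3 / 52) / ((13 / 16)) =12 / 169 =0.07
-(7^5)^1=-16807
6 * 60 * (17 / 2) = 3060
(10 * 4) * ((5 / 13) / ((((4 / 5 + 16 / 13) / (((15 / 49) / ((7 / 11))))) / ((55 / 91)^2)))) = 3781250 / 2840383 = 1.33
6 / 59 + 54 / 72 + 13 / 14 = 2941 / 1652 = 1.78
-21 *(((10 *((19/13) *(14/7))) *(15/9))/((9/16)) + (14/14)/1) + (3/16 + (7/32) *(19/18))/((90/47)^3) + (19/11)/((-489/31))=-18007642363948013/9787542336000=-1839.85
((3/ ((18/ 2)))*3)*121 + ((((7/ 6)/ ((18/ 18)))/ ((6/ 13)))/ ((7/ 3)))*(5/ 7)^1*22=138.02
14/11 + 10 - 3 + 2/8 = 375/44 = 8.52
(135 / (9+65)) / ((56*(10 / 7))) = 27 / 1184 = 0.02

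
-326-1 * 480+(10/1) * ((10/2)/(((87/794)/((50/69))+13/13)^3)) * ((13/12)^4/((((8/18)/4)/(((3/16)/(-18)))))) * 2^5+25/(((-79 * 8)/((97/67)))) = -102754011479719606335481/109141462989714011976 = -941.48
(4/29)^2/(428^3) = 1/4121044652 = 0.00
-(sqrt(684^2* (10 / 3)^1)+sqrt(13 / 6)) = -228* sqrt(30)- sqrt(78) / 6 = -1250.28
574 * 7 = 4018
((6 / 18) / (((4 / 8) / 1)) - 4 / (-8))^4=2401 / 1296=1.85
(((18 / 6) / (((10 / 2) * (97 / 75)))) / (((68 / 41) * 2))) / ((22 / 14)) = 0.09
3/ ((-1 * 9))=-1/ 3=-0.33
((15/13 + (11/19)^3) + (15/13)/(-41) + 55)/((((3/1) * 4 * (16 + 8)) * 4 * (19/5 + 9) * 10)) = 8579017/22461523968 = 0.00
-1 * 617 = -617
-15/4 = -3.75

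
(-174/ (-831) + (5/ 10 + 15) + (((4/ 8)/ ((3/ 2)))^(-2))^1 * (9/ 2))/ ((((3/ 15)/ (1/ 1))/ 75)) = 5838750/ 277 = 21078.52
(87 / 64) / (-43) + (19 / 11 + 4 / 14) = 419861 / 211904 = 1.98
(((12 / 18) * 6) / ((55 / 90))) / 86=36 / 473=0.08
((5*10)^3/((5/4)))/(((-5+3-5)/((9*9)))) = -8100000/7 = -1157142.86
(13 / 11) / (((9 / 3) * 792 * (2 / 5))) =65 / 52272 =0.00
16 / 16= 1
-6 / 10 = -3 / 5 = -0.60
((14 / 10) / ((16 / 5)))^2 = 49 / 256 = 0.19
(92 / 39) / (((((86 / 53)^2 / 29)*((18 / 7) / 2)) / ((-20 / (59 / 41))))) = -10754481220 / 38290941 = -280.86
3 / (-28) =-3 / 28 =-0.11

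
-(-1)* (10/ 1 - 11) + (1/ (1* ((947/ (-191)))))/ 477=-1.00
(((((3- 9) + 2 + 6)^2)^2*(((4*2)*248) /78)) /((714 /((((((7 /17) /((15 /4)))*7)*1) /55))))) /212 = 55552 /1478473425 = 0.00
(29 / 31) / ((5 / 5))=29 / 31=0.94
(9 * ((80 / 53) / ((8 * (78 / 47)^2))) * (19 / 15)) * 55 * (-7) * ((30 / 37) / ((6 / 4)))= -161588350 / 994227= -162.53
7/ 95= 0.07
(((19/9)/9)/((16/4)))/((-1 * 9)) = -19/2916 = -0.01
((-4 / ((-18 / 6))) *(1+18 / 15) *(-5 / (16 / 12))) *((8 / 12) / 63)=-22 / 189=-0.12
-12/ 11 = -1.09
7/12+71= 859/12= 71.58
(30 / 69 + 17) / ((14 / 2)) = 401 / 161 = 2.49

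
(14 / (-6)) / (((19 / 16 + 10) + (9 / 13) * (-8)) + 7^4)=-1456 / 1501749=-0.00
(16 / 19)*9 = 144 / 19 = 7.58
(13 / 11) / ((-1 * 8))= -13 / 88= -0.15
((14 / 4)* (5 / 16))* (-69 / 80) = -0.94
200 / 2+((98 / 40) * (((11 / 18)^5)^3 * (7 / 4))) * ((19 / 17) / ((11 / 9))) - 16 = 85639833054819334345117 / 1019492359823260385280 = 84.00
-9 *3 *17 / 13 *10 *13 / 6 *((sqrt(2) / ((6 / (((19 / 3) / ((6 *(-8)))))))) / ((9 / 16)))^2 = -30685 / 13122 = -2.34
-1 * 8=-8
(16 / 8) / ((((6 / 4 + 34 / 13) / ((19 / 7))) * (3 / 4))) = 3952 / 2247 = 1.76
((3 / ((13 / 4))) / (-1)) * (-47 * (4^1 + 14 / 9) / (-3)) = -9400 / 117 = -80.34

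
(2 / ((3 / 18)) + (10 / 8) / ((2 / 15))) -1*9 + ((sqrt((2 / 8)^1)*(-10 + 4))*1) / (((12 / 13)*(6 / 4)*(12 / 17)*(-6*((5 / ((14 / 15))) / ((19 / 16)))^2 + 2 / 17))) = 2519419675 / 203176368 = 12.40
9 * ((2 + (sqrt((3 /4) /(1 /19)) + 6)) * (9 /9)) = 105.97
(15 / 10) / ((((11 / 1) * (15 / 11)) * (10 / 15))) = 3 / 20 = 0.15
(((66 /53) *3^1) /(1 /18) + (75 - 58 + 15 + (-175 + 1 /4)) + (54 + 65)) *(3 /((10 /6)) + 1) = 64547 /530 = 121.79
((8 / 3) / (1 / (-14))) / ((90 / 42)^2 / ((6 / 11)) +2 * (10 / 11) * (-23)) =120736 / 108015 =1.12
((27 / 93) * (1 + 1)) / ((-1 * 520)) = -9 / 8060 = -0.00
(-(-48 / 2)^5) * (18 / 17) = 143327232 / 17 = 8431013.65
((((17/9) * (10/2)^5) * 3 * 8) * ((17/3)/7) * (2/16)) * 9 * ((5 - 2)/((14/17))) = 46059375/98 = 469993.62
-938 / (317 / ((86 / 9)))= -80668 / 2853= -28.27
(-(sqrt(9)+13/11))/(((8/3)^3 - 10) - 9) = 1242/11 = 112.91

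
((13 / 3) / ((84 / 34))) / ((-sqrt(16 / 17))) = -221 *sqrt(17) / 504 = -1.81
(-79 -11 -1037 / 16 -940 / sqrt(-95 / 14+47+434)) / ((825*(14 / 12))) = -2477 / 15400 -376*sqrt(92946) / 2556015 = -0.21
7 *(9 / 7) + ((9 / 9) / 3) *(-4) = 23 / 3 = 7.67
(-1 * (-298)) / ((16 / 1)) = 149 / 8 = 18.62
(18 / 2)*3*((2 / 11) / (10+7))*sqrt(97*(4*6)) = 108*sqrt(582) / 187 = 13.93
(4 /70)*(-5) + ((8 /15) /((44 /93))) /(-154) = -1241 /4235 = -0.29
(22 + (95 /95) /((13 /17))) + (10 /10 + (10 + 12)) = 602 /13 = 46.31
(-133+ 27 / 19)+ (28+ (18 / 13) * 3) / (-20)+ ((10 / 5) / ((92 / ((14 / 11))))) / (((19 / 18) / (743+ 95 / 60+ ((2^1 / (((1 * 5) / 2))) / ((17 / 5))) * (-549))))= -56524458 / 482885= -117.06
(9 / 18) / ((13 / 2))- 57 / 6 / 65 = -9 / 130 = -0.07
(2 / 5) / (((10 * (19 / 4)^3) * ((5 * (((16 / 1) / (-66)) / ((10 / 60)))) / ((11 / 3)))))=-484 / 2572125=-0.00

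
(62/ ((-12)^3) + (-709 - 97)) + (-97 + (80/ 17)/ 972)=-119373479/ 132192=-903.03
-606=-606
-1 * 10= -10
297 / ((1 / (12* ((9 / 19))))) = 32076 / 19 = 1688.21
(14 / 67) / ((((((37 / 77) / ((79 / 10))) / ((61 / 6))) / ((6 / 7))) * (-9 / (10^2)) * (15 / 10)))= -14842520 / 66933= -221.75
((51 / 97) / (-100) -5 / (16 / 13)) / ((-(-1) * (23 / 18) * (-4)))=1420461 / 1784800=0.80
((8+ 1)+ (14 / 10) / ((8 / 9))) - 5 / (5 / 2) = 343 / 40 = 8.58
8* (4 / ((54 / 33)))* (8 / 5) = 1408 / 45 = 31.29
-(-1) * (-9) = -9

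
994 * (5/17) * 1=4970/17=292.35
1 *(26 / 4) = 13 / 2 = 6.50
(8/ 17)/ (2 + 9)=8/ 187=0.04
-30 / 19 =-1.58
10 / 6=5 / 3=1.67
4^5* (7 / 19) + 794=22254 / 19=1171.26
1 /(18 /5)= 5 /18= 0.28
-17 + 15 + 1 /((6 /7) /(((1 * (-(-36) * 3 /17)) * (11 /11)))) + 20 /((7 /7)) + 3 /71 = 30723 /1207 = 25.45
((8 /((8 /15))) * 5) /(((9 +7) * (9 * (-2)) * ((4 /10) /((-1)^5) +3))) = -125 /1248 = -0.10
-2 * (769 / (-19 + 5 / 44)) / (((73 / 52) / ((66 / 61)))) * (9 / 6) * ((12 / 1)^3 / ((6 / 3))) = 100332131328 / 1233481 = 81340.64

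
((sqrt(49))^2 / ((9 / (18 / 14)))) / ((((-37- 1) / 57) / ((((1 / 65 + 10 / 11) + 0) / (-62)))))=13881 / 88660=0.16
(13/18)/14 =0.05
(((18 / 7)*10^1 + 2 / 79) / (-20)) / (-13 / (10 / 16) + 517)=-7117 / 2743986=-0.00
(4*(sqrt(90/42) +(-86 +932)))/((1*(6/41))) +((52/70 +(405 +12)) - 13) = 23568.75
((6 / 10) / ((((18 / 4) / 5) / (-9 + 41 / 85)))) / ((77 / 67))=-97016 / 19635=-4.94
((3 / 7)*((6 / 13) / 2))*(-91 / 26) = -0.35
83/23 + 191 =4476/23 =194.61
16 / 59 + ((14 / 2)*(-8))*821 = -2712568 / 59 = -45975.73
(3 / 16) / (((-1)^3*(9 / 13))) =-13 / 48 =-0.27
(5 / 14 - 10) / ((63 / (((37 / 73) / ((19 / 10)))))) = -2775 / 67963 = -0.04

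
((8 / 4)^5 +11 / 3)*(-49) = -5243 / 3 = -1747.67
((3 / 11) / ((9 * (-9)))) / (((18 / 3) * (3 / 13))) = -13 / 5346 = -0.00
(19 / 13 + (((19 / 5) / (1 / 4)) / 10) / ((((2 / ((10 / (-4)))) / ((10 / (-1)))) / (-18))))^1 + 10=-4297 / 13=-330.54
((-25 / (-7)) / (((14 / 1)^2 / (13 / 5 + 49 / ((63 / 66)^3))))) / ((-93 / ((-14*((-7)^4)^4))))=26982136063193395 / 5022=5372786950058.42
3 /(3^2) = 1 /3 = 0.33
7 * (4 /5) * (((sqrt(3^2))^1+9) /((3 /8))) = 896 /5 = 179.20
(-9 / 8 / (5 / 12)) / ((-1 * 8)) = 27 / 80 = 0.34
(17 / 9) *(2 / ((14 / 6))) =34 / 21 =1.62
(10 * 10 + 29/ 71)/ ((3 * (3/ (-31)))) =-220999/ 639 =-345.85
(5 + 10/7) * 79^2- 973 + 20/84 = 822107/21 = 39147.95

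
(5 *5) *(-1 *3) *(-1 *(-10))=-750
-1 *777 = -777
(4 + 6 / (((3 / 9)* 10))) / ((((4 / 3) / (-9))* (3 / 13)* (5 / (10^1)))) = -3393 / 10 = -339.30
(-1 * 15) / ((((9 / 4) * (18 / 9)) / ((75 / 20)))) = -25 / 2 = -12.50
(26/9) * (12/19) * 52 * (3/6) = 2704/57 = 47.44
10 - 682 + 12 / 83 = -55764 / 83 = -671.86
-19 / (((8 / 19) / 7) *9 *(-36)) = 2527 / 2592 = 0.97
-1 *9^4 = -6561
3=3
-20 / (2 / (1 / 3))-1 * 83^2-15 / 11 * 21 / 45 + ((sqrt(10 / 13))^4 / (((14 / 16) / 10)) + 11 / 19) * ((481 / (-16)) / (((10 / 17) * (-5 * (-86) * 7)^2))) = -570122628631126841 / 82710740112000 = -6892.97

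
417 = 417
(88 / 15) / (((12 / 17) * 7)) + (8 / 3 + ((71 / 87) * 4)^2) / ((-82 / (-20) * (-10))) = 9366494 / 10861515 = 0.86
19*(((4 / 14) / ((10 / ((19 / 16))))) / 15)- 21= -176039 / 8400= -20.96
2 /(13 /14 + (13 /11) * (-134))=-308 /24245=-0.01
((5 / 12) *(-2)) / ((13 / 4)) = -10 / 39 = -0.26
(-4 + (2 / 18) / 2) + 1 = -2.94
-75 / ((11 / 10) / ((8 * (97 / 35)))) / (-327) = 38800 / 8393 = 4.62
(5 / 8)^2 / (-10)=-0.04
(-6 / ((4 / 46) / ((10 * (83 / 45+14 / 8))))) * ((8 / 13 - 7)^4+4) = -707927339765 / 171366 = -4131083.99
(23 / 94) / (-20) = -23 / 1880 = -0.01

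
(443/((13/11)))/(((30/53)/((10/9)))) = 258269/351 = 735.81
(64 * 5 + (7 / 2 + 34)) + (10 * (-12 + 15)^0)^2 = 915 / 2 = 457.50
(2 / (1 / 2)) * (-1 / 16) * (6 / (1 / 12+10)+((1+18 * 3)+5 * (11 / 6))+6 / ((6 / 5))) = -50647 / 2904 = -17.44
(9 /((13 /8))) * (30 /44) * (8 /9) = 3.36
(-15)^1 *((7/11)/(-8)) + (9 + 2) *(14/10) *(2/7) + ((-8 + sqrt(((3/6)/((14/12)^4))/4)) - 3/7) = -8733/3080 + 9 *sqrt(2)/49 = -2.58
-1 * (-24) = 24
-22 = -22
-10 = -10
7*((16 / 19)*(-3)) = -336 / 19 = -17.68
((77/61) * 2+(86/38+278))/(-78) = -327751/90402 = -3.63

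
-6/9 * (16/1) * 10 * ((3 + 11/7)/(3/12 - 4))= 8192/63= 130.03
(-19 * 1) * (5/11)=-95/11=-8.64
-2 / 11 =-0.18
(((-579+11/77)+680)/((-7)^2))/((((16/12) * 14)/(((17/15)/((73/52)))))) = 78234/876365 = 0.09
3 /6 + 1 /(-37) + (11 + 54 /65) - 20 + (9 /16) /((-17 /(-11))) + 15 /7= -23763023 /4579120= -5.19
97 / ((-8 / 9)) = -873 / 8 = -109.12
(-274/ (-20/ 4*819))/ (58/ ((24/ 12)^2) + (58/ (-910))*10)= 548/ 113535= 0.00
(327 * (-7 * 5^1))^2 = 130988025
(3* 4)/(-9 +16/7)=-84/47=-1.79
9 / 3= 3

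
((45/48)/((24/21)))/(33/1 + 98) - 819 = -13732887/16768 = -818.99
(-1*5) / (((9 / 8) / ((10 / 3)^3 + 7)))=-47560 / 243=-195.72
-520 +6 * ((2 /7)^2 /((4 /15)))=-25390 /49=-518.16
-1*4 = -4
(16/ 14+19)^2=19881/ 49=405.73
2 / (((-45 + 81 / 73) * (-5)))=73 / 8010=0.01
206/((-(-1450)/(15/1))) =309/145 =2.13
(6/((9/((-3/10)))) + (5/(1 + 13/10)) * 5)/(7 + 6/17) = 20859/14375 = 1.45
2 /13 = 0.15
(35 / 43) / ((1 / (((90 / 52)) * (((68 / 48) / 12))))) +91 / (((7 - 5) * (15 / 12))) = 3270491 / 89440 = 36.57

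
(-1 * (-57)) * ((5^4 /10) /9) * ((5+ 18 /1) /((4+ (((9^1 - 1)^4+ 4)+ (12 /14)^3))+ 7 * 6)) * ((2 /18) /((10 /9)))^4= 149891 /682701120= 0.00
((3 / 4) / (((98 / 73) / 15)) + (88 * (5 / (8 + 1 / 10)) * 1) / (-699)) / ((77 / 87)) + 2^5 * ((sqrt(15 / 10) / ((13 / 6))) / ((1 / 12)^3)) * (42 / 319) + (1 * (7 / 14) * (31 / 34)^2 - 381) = -7639024595113 / 20579062581 + 6967296 * sqrt(6) / 4147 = 3744.14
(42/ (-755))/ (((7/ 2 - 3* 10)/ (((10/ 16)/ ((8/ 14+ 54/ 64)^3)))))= 118013952/ 254935669039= 0.00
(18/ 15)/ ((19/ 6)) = 36/ 95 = 0.38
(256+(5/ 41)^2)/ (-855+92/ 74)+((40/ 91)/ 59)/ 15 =-256052702327/ 855299562663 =-0.30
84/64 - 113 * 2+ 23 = -3227/16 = -201.69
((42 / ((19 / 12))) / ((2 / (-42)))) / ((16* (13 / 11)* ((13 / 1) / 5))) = -72765 / 6422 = -11.33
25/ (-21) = -25/ 21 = -1.19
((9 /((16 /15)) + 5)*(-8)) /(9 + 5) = -215 /28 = -7.68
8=8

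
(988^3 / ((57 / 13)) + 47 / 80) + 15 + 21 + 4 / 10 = 52789876397 / 240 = 219957818.32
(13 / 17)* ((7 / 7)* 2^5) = 416 / 17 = 24.47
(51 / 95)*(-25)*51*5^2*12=-3901500 / 19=-205342.11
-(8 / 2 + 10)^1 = -14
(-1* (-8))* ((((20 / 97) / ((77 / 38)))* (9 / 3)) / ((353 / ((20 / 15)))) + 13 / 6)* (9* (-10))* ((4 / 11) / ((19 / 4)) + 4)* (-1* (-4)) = -14024661989760 / 551040413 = -25451.24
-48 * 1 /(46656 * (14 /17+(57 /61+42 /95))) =-98515 /210670308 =-0.00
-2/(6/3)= -1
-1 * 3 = -3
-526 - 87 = -613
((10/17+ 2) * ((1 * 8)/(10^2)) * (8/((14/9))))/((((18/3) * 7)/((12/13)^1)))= 6336/270725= 0.02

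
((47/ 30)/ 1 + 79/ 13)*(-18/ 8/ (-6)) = 2981/ 1040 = 2.87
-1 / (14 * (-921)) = 1 / 12894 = 0.00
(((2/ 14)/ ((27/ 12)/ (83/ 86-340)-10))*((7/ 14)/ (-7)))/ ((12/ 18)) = 0.00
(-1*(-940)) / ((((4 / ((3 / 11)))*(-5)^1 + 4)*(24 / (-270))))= 31725 / 208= 152.52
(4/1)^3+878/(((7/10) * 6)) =5734/21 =273.05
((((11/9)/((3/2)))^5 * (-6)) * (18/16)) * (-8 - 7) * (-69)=-2509.22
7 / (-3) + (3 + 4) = 14 / 3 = 4.67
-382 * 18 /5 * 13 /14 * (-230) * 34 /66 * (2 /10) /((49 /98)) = 60520.71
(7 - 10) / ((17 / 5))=-15 / 17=-0.88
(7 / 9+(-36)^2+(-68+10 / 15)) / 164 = 11065 / 1476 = 7.50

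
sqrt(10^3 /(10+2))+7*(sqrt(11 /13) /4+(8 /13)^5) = 229376 /371293+7*sqrt(143) /52+5*sqrt(30) /3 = 11.36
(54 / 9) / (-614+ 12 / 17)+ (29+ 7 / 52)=607311 / 20852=29.12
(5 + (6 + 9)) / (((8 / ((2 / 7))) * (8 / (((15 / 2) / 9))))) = 0.07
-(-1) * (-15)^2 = 225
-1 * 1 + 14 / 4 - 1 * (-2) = 9 / 2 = 4.50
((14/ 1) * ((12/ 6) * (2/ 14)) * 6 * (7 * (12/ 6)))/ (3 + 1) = 84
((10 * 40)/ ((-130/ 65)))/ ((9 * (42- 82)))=5/ 9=0.56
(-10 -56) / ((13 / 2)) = -132 / 13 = -10.15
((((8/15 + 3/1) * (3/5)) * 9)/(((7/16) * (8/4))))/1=3816/175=21.81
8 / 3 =2.67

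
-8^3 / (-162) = 256 / 81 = 3.16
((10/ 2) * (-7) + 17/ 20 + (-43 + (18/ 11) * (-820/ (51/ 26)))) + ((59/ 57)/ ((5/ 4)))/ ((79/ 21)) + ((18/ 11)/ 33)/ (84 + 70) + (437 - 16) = -323323005723/ 950967556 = -339.99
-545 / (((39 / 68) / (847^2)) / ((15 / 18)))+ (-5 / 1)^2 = -66467940925 / 117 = -568102059.19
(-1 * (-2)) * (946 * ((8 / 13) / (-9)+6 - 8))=-457864 / 117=-3913.37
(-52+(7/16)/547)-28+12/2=-647641/8752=-74.00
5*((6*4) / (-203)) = -120 / 203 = -0.59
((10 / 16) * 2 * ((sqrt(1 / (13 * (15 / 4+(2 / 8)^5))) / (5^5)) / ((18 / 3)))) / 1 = 4 * sqrt(49933) / 93624375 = 0.00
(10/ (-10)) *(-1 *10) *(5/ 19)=50/ 19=2.63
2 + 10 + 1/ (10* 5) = 601/ 50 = 12.02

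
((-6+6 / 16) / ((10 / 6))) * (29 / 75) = -261 / 200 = -1.30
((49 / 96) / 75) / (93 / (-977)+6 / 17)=813841 / 30823200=0.03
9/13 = 0.69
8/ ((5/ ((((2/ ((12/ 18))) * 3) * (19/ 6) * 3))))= 684/ 5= 136.80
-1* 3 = -3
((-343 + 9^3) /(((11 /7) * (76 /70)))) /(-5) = -9457 /209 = -45.25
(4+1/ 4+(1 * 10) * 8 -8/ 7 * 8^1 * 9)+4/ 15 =2.23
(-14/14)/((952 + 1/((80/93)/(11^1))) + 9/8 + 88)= -80/84313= -0.00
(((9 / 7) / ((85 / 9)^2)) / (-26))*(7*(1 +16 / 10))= -729 / 72250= -0.01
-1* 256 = -256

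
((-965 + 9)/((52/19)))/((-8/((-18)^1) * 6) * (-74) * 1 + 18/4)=27246/15041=1.81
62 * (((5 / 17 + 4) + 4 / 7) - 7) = -15748 / 119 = -132.34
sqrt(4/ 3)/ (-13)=-2 *sqrt(3)/ 39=-0.09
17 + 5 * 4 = 37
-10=-10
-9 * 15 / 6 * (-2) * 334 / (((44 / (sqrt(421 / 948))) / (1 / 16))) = 2505 * sqrt(99777) / 55616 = 14.23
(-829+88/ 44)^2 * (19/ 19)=683929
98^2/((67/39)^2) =14607684/4489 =3254.11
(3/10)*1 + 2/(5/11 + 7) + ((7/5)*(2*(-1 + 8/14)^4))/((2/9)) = 139697/140630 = 0.99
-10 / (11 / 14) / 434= -10 / 341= -0.03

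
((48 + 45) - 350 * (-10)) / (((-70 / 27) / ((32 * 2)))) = -3104352 / 35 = -88695.77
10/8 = 5/4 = 1.25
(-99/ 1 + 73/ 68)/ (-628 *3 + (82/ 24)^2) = 239724/ 4583455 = 0.05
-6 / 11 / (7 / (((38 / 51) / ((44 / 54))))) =-1026 / 14399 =-0.07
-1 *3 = -3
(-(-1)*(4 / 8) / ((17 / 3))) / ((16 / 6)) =0.03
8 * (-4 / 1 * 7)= -224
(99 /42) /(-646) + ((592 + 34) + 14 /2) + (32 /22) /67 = 4219336307 /6665428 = 633.02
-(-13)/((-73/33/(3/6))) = -429/146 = -2.94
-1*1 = -1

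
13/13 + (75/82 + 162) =13441/82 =163.91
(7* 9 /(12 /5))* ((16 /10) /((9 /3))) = 14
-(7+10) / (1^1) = -17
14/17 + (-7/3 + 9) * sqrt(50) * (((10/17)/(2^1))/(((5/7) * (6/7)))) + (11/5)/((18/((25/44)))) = 23.54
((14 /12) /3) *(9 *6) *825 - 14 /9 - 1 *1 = 155902 /9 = 17322.44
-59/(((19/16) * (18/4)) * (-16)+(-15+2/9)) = 1062/1805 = 0.59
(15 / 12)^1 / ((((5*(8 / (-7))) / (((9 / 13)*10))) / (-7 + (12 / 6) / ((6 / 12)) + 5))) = -3.03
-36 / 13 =-2.77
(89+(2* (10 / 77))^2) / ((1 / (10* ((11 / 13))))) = 5280810 / 7007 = 753.65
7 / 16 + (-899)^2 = 12931223 / 16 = 808201.44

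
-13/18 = -0.72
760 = 760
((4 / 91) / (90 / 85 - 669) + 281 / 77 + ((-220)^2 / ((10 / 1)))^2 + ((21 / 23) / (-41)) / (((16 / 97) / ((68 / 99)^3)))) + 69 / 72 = 2812458046874293379839 / 120059144651160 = 23425604.56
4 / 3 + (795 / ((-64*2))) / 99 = 1789 / 1408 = 1.27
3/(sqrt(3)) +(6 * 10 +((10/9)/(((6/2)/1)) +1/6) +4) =sqrt(3) +3485/54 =66.27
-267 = -267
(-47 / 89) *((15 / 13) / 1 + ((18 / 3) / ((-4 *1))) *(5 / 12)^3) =-735785 / 1332864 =-0.55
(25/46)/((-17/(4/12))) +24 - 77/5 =8.59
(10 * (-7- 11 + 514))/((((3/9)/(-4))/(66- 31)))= -2083200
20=20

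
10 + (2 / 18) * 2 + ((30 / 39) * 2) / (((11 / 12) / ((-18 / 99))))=9.92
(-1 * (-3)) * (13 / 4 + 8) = 135 / 4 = 33.75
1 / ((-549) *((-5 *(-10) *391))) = -0.00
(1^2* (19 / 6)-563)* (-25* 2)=83975 / 3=27991.67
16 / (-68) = -4 / 17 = -0.24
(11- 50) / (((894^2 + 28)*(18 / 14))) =-0.00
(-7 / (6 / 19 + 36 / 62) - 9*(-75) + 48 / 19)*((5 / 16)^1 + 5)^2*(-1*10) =-242709677875 / 1284096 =-189012.10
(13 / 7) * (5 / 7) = 1.33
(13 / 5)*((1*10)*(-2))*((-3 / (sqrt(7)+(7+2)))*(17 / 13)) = 918 / 37 - 102*sqrt(7) / 37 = 17.52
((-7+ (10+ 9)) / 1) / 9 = 4 / 3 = 1.33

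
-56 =-56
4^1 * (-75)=-300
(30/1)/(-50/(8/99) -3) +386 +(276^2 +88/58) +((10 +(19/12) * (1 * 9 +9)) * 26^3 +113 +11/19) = 344115851884/456779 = 753353.05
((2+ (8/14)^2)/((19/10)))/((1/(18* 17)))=18360/49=374.69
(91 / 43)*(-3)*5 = -1365 / 43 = -31.74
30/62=15/31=0.48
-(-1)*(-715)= -715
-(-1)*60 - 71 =-11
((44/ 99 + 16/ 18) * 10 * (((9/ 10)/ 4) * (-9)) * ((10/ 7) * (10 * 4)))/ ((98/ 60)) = -324000/ 343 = -944.61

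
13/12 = 1.08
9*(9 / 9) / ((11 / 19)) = 171 / 11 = 15.55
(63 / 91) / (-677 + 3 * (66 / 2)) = -9 / 7514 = -0.00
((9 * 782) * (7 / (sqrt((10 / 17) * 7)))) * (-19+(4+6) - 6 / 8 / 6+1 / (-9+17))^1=-31671 * sqrt(1190) / 5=-218506.95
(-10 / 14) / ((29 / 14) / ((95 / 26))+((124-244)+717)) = -475 / 397382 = -0.00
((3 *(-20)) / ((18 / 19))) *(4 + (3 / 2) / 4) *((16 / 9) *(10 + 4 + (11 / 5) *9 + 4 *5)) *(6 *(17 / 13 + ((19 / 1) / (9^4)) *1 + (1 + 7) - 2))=-892338485360 / 767637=-1162448.51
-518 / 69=-7.51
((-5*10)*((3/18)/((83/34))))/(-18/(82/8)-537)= 0.01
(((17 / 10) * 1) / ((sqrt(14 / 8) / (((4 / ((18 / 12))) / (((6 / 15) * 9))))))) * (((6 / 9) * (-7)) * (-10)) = 44.42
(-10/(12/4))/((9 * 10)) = -1/27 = -0.04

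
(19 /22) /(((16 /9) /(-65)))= -11115 /352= -31.58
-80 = -80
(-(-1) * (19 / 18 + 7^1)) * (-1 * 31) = -4495 / 18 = -249.72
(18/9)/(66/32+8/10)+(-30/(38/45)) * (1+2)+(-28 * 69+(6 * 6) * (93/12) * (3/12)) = -34253339/17404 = -1968.13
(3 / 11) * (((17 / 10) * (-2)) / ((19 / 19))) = -51 / 55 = -0.93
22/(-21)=-22/21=-1.05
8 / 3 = 2.67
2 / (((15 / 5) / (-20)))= -40 / 3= -13.33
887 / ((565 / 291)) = 456.84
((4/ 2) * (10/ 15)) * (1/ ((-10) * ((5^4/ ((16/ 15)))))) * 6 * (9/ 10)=-96/ 78125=-0.00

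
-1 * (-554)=554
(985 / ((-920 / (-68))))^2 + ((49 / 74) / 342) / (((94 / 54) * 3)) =185290653381 / 34957378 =5300.47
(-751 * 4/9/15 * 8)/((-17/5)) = 24032/459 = 52.36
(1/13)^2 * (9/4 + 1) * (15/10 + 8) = 19/104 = 0.18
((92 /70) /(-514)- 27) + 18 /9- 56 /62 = -7223698 /278845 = -25.91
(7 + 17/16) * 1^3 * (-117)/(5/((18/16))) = -135837/640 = -212.25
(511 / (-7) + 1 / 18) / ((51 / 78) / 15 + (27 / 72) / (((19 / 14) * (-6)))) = 6486220 / 219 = 29617.44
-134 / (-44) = 67 / 22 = 3.05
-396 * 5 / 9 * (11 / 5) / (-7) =484 / 7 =69.14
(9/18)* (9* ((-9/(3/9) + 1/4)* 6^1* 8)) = -5778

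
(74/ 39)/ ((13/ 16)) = 1184/ 507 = 2.34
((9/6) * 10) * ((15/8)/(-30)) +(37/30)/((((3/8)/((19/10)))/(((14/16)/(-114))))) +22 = 226957/10800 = 21.01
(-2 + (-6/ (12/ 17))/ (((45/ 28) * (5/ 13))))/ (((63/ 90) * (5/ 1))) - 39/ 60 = -32447/ 6300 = -5.15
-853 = -853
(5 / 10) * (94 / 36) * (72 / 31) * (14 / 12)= 329 / 93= 3.54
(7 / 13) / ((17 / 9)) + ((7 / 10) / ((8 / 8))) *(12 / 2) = 4956 / 1105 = 4.49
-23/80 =-0.29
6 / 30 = 1 / 5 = 0.20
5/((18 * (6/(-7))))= -35/108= -0.32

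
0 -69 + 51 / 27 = -604 / 9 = -67.11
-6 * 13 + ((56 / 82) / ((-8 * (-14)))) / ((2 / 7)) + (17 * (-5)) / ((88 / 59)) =-243481 / 1804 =-134.97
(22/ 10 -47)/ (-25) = 224/ 125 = 1.79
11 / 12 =0.92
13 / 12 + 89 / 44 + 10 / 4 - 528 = -17239 / 33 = -522.39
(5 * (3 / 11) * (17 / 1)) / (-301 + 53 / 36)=-9180 / 118613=-0.08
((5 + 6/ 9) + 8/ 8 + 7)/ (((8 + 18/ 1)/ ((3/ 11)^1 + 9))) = 697/ 143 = 4.87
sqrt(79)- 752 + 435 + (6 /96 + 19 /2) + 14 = -4695 /16 + sqrt(79) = -284.55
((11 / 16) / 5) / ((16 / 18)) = 99 / 640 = 0.15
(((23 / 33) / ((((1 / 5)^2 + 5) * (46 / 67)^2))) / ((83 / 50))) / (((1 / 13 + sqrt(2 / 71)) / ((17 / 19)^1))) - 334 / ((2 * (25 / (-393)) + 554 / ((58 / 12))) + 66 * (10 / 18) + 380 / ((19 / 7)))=-56581101847370447 / 33405481583740728 + 8060560625 * sqrt(142) / 80535112812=-0.50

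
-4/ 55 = -0.07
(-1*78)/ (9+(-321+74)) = 39/ 119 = 0.33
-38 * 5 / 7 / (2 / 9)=-855 / 7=-122.14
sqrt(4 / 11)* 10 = 20* sqrt(11) / 11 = 6.03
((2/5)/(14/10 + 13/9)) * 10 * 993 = 44685/32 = 1396.41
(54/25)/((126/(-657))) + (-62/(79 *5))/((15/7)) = -94033/8295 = -11.34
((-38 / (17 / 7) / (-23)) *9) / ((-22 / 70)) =-83790 / 4301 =-19.48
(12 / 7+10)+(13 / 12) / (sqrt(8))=13 *sqrt(2) / 48+82 / 7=12.10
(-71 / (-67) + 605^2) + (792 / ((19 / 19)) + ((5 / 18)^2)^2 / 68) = 175438314087955 / 478270656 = 366818.06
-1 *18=-18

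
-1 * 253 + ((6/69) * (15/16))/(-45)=-139657/552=-253.00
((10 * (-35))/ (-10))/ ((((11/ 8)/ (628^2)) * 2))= 55213760/ 11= 5019432.73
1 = 1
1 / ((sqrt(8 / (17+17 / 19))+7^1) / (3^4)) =48195 / 4127 - 81 * sqrt(3230) / 4127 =10.56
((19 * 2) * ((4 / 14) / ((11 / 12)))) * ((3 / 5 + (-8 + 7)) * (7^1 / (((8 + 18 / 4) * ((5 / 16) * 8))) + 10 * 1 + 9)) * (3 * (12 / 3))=-52596864 / 48125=-1092.92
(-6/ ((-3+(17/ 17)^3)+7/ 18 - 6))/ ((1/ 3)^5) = 26244/ 137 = 191.56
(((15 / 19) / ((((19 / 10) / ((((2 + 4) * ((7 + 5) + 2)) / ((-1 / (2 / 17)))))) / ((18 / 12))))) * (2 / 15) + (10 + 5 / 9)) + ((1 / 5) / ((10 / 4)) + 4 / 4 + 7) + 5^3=197201566 / 1380825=142.81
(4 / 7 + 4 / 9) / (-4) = -16 / 63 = -0.25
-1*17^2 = -289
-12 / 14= -6 / 7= -0.86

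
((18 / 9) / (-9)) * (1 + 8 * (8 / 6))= -70 / 27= -2.59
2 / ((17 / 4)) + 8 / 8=25 / 17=1.47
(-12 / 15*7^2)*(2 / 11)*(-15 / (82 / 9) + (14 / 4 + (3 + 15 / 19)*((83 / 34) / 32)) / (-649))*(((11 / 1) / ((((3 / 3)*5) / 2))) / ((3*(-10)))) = -5566400539 / 3223015125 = -1.73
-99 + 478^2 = 228385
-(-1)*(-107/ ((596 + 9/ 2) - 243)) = -214/ 715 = -0.30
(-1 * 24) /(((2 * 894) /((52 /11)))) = -104 /1639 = -0.06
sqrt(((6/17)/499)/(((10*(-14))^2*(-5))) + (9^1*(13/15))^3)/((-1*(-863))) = sqrt(16733193072334230)/5124580300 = 0.03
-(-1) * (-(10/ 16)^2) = -25/ 64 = -0.39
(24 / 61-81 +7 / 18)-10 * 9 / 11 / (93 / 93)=-1067689 / 12078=-88.40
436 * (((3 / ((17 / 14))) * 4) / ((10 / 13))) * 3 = 1428336 / 85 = 16803.95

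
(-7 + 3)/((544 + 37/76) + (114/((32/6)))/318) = -64448/8773855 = -0.01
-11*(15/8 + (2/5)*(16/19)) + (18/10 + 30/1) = 5677/760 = 7.47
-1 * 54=-54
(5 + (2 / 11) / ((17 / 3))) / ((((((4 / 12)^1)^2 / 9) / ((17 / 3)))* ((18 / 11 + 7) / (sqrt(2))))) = 25407* sqrt(2) / 95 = 378.22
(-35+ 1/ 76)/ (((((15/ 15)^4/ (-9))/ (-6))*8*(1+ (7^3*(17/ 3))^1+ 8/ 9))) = -646137/ 5323040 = -0.12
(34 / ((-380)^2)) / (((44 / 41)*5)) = 697 / 15884000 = 0.00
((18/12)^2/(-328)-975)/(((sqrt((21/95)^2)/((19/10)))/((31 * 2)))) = -4771875973/9184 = -519585.80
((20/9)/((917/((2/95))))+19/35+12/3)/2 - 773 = -1208556311/1568070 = -770.73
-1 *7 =-7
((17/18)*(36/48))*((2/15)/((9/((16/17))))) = 4/405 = 0.01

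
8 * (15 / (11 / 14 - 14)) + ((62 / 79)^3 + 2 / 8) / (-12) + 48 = 11341780231 / 291879088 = 38.86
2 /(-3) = -2 /3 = -0.67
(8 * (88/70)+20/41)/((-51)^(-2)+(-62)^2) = 39358332/14347481575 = 0.00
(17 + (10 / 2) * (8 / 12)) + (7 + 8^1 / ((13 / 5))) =1186 / 39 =30.41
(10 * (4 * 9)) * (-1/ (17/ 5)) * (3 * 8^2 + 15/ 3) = -354600/ 17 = -20858.82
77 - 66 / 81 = 2057 / 27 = 76.19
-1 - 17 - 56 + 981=907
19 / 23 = 0.83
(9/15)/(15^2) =1/375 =0.00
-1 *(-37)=37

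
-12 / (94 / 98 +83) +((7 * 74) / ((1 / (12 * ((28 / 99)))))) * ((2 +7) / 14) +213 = 2762631 / 2057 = 1343.04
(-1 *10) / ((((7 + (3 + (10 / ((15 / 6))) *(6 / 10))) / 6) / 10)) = -1500 / 31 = -48.39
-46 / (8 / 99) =-2277 / 4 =-569.25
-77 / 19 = -4.05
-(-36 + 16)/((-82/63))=-630/41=-15.37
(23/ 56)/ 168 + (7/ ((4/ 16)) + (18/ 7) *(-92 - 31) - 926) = -11423977/ 9408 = -1214.28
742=742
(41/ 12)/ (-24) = -41/ 288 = -0.14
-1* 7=-7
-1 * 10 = -10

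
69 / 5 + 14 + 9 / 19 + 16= 4206 / 95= 44.27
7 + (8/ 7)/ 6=151/ 21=7.19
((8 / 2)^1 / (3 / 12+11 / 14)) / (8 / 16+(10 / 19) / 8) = 8512 / 1247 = 6.83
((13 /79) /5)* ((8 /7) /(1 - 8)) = -104 /19355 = -0.01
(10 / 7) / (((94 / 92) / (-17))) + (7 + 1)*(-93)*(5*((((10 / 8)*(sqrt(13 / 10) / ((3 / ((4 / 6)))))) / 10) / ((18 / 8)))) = -76.13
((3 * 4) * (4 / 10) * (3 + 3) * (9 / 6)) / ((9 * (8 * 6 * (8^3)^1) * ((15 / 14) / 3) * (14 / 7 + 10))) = 7 / 153600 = 0.00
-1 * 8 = -8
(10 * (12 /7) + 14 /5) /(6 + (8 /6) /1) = 1047 /385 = 2.72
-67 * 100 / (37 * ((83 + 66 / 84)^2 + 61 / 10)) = -6566000 / 254768051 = -0.03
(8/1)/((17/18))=144/17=8.47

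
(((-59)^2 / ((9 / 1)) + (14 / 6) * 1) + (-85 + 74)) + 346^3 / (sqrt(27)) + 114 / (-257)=873545 / 2313 + 41421736 * sqrt(3) / 9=7971994.48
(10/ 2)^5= 3125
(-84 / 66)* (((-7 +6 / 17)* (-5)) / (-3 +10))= -6.04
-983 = -983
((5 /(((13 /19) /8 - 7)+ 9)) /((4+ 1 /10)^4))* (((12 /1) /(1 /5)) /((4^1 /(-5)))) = -570000000 /895766237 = -0.64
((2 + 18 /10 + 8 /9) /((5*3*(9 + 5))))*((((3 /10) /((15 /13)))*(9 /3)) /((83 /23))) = 63089 /13072500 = 0.00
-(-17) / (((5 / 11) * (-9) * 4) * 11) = -17 / 180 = -0.09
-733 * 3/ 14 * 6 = -942.43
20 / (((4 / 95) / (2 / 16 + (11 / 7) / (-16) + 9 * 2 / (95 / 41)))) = 414705 / 112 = 3702.72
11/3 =3.67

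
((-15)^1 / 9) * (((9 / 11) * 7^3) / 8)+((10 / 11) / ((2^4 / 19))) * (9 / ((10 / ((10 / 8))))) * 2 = -19725 / 352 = -56.04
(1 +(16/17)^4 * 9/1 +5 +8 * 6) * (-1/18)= -283331/83521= -3.39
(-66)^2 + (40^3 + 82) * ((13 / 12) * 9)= 1258311 / 2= 629155.50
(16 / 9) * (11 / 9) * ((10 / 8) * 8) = 1760 / 81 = 21.73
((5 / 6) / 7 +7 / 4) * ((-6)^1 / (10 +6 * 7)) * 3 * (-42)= 27.17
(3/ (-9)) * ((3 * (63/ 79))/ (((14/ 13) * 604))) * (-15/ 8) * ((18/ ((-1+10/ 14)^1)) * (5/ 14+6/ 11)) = -2195505/ 16796032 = -0.13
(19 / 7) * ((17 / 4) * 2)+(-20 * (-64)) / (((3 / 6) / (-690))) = -24729277 / 14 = -1766376.93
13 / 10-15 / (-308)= 2077 / 1540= 1.35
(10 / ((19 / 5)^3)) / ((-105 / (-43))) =0.07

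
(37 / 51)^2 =1369 / 2601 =0.53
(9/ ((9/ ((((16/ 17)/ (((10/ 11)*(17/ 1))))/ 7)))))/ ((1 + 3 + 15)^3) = 88/ 69378785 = 0.00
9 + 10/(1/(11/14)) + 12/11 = 1382/77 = 17.95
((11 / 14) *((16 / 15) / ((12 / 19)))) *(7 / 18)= 209 / 405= 0.52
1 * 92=92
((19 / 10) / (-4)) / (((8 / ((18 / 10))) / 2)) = -171 / 800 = -0.21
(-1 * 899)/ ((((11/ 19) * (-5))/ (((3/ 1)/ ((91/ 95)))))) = 973617/ 1001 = 972.64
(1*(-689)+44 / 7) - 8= -4835 / 7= -690.71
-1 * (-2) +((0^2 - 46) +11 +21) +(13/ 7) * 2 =-58/ 7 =-8.29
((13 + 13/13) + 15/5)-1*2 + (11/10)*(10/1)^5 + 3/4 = 440063/4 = 110015.75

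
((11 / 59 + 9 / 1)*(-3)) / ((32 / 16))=-813 / 59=-13.78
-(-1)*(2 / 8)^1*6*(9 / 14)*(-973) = -3753 / 4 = -938.25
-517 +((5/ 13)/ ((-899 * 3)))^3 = -22282475586834302/ 43099565931981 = -517.00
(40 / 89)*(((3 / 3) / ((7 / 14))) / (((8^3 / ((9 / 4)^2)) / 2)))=405 / 22784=0.02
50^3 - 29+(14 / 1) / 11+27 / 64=87980777 / 704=124972.69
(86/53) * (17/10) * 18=13158/265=49.65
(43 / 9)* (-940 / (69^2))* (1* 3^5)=-121260 / 529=-229.22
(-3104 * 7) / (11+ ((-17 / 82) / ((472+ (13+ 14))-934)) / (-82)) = -1975.27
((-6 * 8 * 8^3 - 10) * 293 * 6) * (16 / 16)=-43222188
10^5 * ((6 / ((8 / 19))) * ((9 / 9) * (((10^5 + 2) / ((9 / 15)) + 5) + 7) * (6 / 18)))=79173950000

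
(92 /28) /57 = 23 /399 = 0.06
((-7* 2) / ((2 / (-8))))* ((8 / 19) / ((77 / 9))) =2.76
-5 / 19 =-0.26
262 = 262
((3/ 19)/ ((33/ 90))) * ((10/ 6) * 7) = 1050/ 209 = 5.02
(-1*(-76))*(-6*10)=-4560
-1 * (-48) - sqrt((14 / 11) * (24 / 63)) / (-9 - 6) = 4 * sqrt(33) / 495 +48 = 48.05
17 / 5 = 3.40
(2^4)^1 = 16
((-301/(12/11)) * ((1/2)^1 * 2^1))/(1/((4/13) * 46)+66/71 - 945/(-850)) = -919166710/7035729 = -130.64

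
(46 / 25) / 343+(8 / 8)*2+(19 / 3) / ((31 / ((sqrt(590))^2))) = 97724978 / 797475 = 122.54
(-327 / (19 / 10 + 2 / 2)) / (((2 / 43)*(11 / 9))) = -632745 / 319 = -1983.53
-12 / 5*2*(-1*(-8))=-192 / 5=-38.40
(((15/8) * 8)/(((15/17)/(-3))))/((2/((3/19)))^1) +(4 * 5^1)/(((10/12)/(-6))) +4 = -5473/38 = -144.03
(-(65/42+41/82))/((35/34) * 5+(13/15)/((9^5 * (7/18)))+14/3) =-47960910/229865519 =-0.21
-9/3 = -3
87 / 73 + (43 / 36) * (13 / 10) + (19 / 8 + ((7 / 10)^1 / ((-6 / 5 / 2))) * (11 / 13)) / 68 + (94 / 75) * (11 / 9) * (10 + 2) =21.15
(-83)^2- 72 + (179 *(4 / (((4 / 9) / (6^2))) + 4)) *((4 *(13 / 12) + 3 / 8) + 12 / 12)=1025894 / 3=341964.67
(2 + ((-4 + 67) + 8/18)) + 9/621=13550/207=65.46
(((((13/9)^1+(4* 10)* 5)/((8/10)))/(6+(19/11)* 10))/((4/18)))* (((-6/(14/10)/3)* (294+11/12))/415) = -50413055/1019904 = -49.43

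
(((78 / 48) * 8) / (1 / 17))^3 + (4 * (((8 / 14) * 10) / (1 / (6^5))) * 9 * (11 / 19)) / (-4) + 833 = 1404901342 / 133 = 10563167.98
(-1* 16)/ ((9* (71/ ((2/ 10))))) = -16/ 3195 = -0.01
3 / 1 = 3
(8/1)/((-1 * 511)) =-8/511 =-0.02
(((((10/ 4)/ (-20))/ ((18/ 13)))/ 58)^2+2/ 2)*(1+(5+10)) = 69756073/ 4359744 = 16.00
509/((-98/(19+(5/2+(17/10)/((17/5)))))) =-5599/49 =-114.27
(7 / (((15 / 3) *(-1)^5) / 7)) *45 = -441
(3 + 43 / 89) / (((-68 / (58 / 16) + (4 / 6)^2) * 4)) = -8091 / 170168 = -0.05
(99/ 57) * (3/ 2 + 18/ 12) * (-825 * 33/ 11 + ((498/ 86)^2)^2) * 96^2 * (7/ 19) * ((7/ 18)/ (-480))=119461592039328/ 6170935805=19358.75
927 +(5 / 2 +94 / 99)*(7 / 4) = 738965 / 792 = 933.04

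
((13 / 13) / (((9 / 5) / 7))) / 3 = 35 / 27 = 1.30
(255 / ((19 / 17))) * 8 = 34680 / 19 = 1825.26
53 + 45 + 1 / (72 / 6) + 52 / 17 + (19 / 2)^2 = 9761 / 51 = 191.39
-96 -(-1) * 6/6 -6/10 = -478/5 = -95.60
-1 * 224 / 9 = -224 / 9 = -24.89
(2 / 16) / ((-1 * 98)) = -1 / 784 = -0.00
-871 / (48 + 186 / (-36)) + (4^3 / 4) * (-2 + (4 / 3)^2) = -55258 / 2313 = -23.89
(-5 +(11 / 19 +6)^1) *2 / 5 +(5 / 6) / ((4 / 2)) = 239 / 228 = 1.05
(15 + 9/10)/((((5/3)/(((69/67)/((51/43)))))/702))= 165585303/28475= 5815.11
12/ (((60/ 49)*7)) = 1.40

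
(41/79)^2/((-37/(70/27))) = -0.02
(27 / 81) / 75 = 1 / 225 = 0.00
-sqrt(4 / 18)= -sqrt(2) / 3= -0.47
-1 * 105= -105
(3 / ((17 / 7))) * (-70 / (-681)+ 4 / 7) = 3214 / 3859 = 0.83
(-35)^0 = 1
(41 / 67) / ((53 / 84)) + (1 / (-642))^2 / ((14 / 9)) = 0.97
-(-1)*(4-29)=-25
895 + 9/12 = 3583/4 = 895.75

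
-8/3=-2.67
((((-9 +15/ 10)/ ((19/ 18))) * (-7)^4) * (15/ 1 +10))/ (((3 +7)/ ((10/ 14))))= -1157625/ 38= -30463.82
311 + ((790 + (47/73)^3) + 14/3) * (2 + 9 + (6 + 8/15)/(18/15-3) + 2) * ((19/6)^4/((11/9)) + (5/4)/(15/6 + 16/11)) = 80992675380985271/131587334352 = 615505.10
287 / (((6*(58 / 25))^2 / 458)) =41076875 / 60552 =678.37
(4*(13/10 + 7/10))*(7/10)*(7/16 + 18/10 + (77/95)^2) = 2925713/180500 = 16.21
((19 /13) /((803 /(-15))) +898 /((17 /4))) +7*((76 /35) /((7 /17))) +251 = 3100516156 /6211205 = 499.18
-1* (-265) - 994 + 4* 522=1359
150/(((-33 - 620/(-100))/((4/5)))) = -300/67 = -4.48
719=719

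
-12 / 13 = -0.92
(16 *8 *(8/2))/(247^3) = 512/15069223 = 0.00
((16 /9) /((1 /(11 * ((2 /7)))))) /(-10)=-176 /315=-0.56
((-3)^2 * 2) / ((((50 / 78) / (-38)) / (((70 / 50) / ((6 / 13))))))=-404586 / 125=-3236.69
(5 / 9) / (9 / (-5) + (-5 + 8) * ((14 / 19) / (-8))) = -1900 / 7101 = -0.27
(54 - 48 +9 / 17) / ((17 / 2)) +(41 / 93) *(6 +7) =174683 / 26877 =6.50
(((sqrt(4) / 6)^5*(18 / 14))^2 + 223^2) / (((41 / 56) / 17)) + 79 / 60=4831730848739 / 4184460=1154684.44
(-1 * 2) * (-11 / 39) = 0.56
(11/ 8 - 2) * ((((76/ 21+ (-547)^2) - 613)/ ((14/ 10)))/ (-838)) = 9797800/ 61593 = 159.07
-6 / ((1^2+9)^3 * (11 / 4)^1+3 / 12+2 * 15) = -8 / 3707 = -0.00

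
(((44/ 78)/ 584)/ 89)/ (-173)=-11/ 175341036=-0.00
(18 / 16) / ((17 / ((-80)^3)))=-576000 / 17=-33882.35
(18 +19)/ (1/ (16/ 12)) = 148/ 3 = 49.33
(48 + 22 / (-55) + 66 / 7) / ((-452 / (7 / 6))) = -499 / 3390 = -0.15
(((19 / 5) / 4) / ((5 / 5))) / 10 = 19 / 200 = 0.10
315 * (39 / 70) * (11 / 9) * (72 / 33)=468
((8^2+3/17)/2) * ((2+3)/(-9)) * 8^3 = -1396480/153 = -9127.32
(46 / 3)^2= 2116 / 9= 235.11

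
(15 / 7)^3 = 3375 / 343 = 9.84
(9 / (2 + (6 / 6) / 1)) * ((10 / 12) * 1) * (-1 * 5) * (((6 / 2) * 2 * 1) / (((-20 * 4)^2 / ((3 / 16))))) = -9 / 4096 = -0.00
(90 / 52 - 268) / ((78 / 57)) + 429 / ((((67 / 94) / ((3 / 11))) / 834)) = 6191683453 / 45292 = 136705.90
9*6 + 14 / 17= 932 / 17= 54.82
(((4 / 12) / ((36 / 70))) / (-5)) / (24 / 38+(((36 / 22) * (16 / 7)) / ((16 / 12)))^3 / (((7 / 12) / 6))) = -425032223 / 746530392600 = -0.00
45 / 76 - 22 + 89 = 5137 / 76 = 67.59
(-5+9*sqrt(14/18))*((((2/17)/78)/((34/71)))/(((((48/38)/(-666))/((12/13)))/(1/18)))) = 249565/586092-49913*sqrt(7)/195364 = -0.25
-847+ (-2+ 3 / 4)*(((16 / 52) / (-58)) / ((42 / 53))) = -26822531 / 31668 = -846.99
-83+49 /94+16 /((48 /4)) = -22883 /282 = -81.15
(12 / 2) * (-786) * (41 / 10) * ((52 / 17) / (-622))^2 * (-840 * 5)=1963.97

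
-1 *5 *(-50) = 250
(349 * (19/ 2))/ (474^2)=6631/ 449352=0.01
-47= -47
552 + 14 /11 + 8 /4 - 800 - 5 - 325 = -6322 /11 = -574.73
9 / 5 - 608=-3031 / 5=-606.20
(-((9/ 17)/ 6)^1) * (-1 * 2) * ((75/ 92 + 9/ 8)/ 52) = 63/ 9568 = 0.01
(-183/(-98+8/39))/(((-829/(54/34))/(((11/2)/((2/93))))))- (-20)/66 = -0.61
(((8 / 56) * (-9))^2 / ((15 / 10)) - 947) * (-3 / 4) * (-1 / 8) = -139047 / 1568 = -88.68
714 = 714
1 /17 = 0.06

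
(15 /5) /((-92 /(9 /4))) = -27 /368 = -0.07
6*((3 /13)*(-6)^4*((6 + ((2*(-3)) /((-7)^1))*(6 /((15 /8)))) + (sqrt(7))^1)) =23328*sqrt(7) /13 + 7138368 /455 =20436.42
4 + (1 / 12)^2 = 4.01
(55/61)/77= 5/427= 0.01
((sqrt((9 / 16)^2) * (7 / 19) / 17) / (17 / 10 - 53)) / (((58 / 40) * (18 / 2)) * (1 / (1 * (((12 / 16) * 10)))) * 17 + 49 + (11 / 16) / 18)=-10500 / 3473854987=-0.00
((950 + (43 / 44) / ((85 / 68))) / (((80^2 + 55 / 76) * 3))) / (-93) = -1324756 / 2488217325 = -0.00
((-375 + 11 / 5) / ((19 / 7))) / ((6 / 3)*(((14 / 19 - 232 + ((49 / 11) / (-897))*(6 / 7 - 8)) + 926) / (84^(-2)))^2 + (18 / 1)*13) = -0.00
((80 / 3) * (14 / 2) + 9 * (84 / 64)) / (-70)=-1361 / 480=-2.84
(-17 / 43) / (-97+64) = 17 / 1419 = 0.01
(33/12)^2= 7.56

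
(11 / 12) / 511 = 11 / 6132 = 0.00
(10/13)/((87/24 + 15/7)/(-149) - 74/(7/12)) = -83440/13764647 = -0.01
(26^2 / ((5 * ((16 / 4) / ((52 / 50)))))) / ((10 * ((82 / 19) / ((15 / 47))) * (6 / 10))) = 41743 / 96350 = 0.43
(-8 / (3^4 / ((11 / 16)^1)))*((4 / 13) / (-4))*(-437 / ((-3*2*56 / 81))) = 4807 / 8736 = 0.55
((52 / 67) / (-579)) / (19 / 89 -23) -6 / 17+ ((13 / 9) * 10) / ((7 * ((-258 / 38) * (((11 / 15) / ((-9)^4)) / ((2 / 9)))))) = -51487572629539 / 85158122049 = -604.61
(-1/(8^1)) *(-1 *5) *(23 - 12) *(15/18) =275/48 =5.73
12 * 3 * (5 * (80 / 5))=2880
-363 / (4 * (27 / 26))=-1573 / 18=-87.39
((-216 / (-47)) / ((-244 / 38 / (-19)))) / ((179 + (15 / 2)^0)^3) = 361 / 154818000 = 0.00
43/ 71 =0.61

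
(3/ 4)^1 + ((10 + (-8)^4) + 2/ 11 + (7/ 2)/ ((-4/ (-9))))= 362103/ 88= 4114.81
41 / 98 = 0.42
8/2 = 4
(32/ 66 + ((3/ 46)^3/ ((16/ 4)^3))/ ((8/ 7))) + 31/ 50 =45425699093/ 41114726400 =1.10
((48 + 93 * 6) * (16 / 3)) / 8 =404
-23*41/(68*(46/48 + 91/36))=-16974/4267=-3.98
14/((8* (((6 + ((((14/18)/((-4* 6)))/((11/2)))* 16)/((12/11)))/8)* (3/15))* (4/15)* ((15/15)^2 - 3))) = -42525/1916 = -22.19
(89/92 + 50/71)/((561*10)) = 10919/36644520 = 0.00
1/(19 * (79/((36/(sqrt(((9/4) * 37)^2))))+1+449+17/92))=368/4425043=0.00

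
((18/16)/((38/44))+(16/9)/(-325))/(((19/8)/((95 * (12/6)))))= 1153436/11115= 103.77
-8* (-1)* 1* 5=40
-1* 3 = -3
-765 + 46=-719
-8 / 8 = -1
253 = 253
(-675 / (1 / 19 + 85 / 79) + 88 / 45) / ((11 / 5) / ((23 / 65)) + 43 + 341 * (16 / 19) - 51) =-19858941911 / 9506567070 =-2.09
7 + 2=9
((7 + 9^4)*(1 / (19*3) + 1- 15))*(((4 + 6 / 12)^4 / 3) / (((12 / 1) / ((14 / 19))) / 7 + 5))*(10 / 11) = -116867859885 / 75031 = -1557594.33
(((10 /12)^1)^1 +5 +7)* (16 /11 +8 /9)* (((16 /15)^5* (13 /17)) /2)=5534384128 /348553125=15.88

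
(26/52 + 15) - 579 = -1127/2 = -563.50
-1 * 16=-16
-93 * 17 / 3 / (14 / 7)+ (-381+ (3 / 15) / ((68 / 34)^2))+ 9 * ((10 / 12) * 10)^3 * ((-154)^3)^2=4168447601779961333 / 60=69474126696332688.88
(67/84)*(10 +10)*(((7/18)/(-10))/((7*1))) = -67/756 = -0.09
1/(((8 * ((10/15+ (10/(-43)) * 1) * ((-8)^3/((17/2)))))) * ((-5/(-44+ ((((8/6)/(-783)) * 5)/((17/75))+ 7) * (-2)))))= -16577317/299335680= -0.06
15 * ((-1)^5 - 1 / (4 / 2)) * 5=-225 / 2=-112.50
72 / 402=12 / 67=0.18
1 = 1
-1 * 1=-1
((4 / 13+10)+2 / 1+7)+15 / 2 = 697 / 26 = 26.81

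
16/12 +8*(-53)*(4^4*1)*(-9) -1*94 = 2930410/3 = 976803.33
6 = 6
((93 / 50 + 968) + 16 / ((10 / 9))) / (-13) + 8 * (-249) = -1344013 / 650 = -2067.71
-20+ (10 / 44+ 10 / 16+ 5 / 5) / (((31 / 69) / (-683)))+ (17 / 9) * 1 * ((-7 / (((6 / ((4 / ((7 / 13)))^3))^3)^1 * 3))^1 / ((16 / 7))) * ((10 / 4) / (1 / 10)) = -25184510825298192667 / 1637789846616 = -15377132.10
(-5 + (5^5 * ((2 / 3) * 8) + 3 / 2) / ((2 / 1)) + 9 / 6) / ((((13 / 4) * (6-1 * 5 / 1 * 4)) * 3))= -14281 / 234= -61.03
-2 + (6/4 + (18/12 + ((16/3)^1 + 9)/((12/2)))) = 61/18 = 3.39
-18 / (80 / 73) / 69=-0.24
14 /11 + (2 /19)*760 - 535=-4991 /11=-453.73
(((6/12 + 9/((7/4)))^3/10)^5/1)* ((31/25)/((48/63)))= 3047942.93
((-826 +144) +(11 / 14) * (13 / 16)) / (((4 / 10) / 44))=-8394375 / 112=-74949.78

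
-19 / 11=-1.73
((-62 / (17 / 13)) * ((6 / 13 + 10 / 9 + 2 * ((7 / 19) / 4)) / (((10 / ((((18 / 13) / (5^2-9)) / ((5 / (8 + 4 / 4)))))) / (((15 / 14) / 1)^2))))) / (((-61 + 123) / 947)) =-599158377 / 26336128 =-22.75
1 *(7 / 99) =7 / 99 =0.07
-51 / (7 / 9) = -459 / 7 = -65.57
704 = 704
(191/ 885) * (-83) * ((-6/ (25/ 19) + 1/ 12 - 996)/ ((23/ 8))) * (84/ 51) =266457350824/ 25952625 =10267.07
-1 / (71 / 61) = -61 / 71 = -0.86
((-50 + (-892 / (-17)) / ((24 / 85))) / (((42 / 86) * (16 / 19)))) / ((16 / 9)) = 665855 / 3584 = 185.79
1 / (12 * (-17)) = -1 / 204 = -0.00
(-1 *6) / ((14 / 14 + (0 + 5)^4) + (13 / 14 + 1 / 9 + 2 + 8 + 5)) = -756 / 80897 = -0.01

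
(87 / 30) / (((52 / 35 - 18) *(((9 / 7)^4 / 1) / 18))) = -487403 / 421362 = -1.16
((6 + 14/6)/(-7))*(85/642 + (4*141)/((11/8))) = -72440975/148302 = -488.47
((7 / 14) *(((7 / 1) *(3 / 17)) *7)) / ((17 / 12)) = 882 / 289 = 3.05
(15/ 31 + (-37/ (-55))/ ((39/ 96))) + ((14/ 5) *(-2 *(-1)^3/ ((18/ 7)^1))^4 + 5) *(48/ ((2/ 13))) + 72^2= 342515278991/ 48474855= 7065.83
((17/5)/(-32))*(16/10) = -17/100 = -0.17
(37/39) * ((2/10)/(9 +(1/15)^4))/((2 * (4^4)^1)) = 124875/3032646656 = 0.00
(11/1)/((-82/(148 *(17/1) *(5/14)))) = -34595/287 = -120.54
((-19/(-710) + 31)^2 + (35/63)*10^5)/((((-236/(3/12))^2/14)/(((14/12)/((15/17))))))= 213595770476977/181934771328000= 1.17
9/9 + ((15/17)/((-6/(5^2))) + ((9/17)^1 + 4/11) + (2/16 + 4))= 3503/1496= 2.34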